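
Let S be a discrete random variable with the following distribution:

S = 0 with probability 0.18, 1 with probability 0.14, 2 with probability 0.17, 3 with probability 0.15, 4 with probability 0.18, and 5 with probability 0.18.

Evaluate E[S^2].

9.55

E[S^2] = Σ s^2·P(S=s)
 = 0·0.18 + 1·0.14 + 4·0.17 + 9·0.15 + 16·0.18 + 25·0.18
 = 0 + 0.14 + 0.68 + 1.35 + 2.88 + 4.5
 = 9.55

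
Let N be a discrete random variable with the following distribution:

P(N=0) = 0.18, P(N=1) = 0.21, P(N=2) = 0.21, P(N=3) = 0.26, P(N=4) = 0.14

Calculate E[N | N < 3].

P(N < 3) = 0.18 + 0.21 + 0.21 = 0.6.
E[N | N < 3] = [0·0.18 + 1·0.21 + 2·0.21] / 0.6
 = 0.63 / 0.6
 = 21/20

1.05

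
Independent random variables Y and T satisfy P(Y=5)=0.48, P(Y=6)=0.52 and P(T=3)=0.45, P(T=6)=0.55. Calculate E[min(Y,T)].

E[min(Y,T)] = Σ_y Σ_t min(y,t) · P(Y=y)P(T=t)
 = 3·0.216 + 5·0.264 + 3·0.234 + 6·0.286
 = 0.648 + 1.32 + 0.702 + 1.716
 = 4.386

4.386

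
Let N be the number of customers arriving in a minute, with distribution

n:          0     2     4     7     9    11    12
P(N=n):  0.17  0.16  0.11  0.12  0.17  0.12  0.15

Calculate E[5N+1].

E[5N+1] = Σ (5n+1)·P(N=n)
 = 1·0.17 + 11·0.16 + 21·0.11 + 36·0.12 + 46·0.17 + 56·0.12 + 61·0.15
 = 0.17 + 1.76 + 2.31 + 4.32 + 7.82 + 6.72 + 9.15
 = 32.25

32.25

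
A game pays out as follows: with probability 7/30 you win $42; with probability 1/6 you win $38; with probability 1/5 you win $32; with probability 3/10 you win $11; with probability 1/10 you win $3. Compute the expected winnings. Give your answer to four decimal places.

E[payout] = 42·7/30 + 38·1/6 + 32·1/5 + 11·3/10 + 3·1/10
 = 49/5 + 19/3 + 32/5 + 33/10 + 3/10
 = 392/15

26.1333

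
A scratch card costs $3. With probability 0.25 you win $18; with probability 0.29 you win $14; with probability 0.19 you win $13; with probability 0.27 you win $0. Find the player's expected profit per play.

8.03

E[payout] = 18·0.25 + 14·0.29 + 13·0.19 + 0·0.27
 = 4.5 + 4.06 + 2.47 + 0
 = 11.03
Net = 11.03 - 3 = 8.03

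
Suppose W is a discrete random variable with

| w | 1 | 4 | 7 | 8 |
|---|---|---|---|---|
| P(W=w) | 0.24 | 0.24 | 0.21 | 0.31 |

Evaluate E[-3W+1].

E[-3W+1] = Σ (-3w+1)·P(W=w)
 = (-2)·0.24 + (-11)·0.24 + (-20)·0.21 + (-23)·0.31
 = (-0.48) + (-2.64) + (-4.2) + (-7.13)
 = -14.45

-14.45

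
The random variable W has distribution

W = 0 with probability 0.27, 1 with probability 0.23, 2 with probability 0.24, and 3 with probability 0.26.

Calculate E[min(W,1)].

E[min(W,1)] = Σ min(w,1)·P(W=w)
 = 0·0.27 + 1·0.23 + 1·0.24 + 1·0.26
 = 0 + 0.23 + 0.24 + 0.26
 = 0.73

0.73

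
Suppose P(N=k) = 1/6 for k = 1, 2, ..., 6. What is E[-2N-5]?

-12

E[-2N-5] = Σ (-2n-5)·P(N=n)
 = (-7)·1/6 + (-9)·1/6 + (-11)·1/6 + (-13)·1/6 + (-15)·1/6 + (-17)·1/6
 = (-7/6) + (-3/2) + (-11/6) + (-13/6) + (-5/2) + (-17/6)
 = -12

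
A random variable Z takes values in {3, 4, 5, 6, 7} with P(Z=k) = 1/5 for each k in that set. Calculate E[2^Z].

49.6

E[2^Z] = Σ 2^z·P(Z=z)
 = 8·1/5 + 16·1/5 + 32·1/5 + 64·1/5 + 128·1/5
 = 8/5 + 16/5 + 32/5 + 64/5 + 128/5
 = 248/5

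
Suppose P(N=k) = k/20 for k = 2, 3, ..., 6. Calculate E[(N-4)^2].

E[(N-4)^2] = Σ (n-4)^2·P(N=n)
 = 4·1/10 + 1·3/20 + 0·1/5 + 1·1/4 + 4·3/10
 = 2/5 + 3/20 + 0 + 1/4 + 6/5
 = 2

2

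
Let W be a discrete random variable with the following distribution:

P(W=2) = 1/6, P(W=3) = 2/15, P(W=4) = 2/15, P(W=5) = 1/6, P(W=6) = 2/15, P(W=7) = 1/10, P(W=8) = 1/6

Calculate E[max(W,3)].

E[max(W,3)] = Σ max(w,3)·P(W=w)
 = 3·1/6 + 3·2/15 + 4·2/15 + 5·1/6 + 6·2/15 + 7·1/10 + 8·1/6
 = 1/2 + 2/5 + 8/15 + 5/6 + 4/5 + 7/10 + 4/3
 = 51/10

5.1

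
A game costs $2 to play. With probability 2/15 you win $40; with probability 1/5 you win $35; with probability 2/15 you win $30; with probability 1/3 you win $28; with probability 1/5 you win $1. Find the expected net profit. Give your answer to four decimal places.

23.8667

E[payout] = 40·2/15 + 35·1/5 + 30·2/15 + 28·1/3 + 1·1/5
 = 16/3 + 7 + 4 + 28/3 + 1/5
 = 388/15
Net = 388/15 - 2 = 358/15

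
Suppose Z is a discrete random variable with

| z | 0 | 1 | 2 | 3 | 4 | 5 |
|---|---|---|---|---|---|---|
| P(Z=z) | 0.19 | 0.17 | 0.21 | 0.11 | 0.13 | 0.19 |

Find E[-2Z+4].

E[-2Z+4] = Σ (-2z+4)·P(Z=z)
 = 4·0.19 + 2·0.17 + 0·0.21 + (-2)·0.11 + (-4)·0.13 + (-6)·0.19
 = 0.76 + 0.34 + 0 + (-0.22) + (-0.52) + (-1.14)
 = -0.78

-0.78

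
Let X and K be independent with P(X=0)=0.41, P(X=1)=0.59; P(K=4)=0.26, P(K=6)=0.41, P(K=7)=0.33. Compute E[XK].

E[XK] = Σ_x Σ_k xk · P(X=x)P(K=k)
 = 0·0.1066 + 0·0.1681 + 0·0.1353 + 4·0.1534 + 6·0.2419 + 7·0.1947
 = 0 + 0 + 0 + 0.6136 + 1.4514 + 1.3629
 = 3.4279

3.4279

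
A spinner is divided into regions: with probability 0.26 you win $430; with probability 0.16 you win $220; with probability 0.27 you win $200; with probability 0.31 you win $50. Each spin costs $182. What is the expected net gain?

34.5

E[payout] = 430·0.26 + 220·0.16 + 200·0.27 + 50·0.31
 = 111.8 + 35.2 + 54 + 15.5
 = 216.5
Net = 216.5 - 182 = 34.5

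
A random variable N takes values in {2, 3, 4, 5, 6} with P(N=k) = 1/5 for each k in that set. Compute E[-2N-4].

E[-2N-4] = Σ (-2n-4)·P(N=n)
 = (-8)·1/5 + (-10)·1/5 + (-12)·1/5 + (-14)·1/5 + (-16)·1/5
 = (-8/5) + (-2) + (-12/5) + (-14/5) + (-16/5)
 = -12

-12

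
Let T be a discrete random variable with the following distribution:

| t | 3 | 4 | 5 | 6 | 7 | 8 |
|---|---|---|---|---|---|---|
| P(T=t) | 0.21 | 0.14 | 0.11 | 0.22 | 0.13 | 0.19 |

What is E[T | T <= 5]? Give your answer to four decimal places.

P(T <= 5) = 0.21 + 0.14 + 0.11 = 0.46.
E[T | T <= 5] = [3·0.21 + 4·0.14 + 5·0.11] / 0.46
 = 1.74 / 0.46
 = 87/23

3.7826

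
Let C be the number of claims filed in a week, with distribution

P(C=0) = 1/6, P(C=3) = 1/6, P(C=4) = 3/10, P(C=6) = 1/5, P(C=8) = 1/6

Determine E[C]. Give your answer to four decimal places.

4.2333

E[C] = Σ c·P(C=c)
 = 0·1/6 + 3·1/6 + 4·3/10 + 6·1/5 + 8·1/6
 = 0 + 1/2 + 6/5 + 6/5 + 4/3
 = 127/30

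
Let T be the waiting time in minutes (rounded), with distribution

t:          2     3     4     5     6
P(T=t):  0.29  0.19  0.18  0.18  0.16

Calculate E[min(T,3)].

2.71

E[min(T,3)] = Σ min(t,3)·P(T=t)
 = 2·0.29 + 3·0.19 + 3·0.18 + 3·0.18 + 3·0.16
 = 0.58 + 0.57 + 0.54 + 0.54 + 0.48
 = 2.71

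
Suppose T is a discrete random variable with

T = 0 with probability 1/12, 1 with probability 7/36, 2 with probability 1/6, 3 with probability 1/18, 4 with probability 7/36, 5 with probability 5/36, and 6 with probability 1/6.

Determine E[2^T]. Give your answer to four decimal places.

19.8056

E[2^T] = Σ 2^t·P(T=t)
 = 1·1/12 + 2·7/36 + 4·1/6 + 8·1/18 + 16·7/36 + 32·5/36 + 64·1/6
 = 1/12 + 7/18 + 2/3 + 4/9 + 28/9 + 40/9 + 32/3
 = 713/36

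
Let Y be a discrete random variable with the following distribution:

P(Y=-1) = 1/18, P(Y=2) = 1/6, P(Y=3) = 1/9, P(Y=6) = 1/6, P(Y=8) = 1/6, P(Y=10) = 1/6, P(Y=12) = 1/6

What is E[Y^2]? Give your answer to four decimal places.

E[Y^2] = Σ y^2·P(Y=y)
 = 1·1/18 + 4·1/6 + 9·1/9 + 36·1/6 + 64·1/6 + 100·1/6 + 144·1/6
 = 1/18 + 2/3 + 1 + 6 + 32/3 + 50/3 + 24
 = 1063/18

59.0556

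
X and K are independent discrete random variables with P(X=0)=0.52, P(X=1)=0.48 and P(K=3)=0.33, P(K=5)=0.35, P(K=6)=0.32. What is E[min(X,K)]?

0.48

E[min(X,K)] = Σ_x Σ_k min(x,k) · P(X=x)P(K=k)
 = 0·0.1716 + 0·0.182 + 0·0.1664 + 1·0.1584 + 1·0.168 + 1·0.1536
 = 0 + 0 + 0 + 0.1584 + 0.168 + 0.1536
 = 0.48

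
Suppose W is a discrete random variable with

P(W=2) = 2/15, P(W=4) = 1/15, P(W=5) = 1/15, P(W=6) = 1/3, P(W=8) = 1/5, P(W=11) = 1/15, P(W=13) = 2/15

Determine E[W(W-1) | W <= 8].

P(W <= 8) = 2/15 + 1/15 + 1/15 + 1/3 + 1/5 = 4/5.
E[W(W-1) | W <= 8] = [2·2/15 + 12·1/15 + 20·1/15 + 30·1/3 + 56·1/5] / (4/5)
 = 118/5 / (4/5)
 = 59/2

29.5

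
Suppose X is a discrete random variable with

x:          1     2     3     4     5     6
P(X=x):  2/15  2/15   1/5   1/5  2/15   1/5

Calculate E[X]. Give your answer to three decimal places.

E[X] = Σ x·P(X=x)
 = 1·2/15 + 2·2/15 + 3·1/5 + 4·1/5 + 5·2/15 + 6·1/5
 = 2/15 + 4/15 + 3/5 + 4/5 + 2/3 + 6/5
 = 11/3

3.667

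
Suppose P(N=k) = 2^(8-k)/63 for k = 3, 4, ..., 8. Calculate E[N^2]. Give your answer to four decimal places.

E[N^2] = Σ n^2·P(N=n)
 = 9·32/63 + 16·16/63 + 25·8/63 + 36·4/63 + 49·2/63 + 64·1/63
 = 32/7 + 256/63 + 200/63 + 16/7 + 14/9 + 64/63
 = 50/3

16.6667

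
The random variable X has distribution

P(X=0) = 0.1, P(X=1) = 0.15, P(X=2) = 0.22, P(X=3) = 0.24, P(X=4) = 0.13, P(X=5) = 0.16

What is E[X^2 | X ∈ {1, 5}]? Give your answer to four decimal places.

13.3871

P(X ∈ {1, 5}) = 0.15 + 0.16 = 0.31.
E[X^2 | X ∈ {1, 5}] = [1·0.15 + 25·0.16] / 0.31
 = 4.15 / 0.31
 = 415/31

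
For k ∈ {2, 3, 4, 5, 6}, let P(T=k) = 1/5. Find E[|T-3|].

1.4

E[|T-3|] = Σ |t-3|·P(T=t)
 = 1·1/5 + 0·1/5 + 1·1/5 + 2·1/5 + 3·1/5
 = 1/5 + 0 + 1/5 + 2/5 + 3/5
 = 7/5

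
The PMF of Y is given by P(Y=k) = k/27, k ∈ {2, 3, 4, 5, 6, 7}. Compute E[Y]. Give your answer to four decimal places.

5.1481

E[Y] = Σ y·P(Y=y)
 = 2·2/27 + 3·1/9 + 4·4/27 + 5·5/27 + 6·2/9 + 7·7/27
 = 4/27 + 1/3 + 16/27 + 25/27 + 4/3 + 49/27
 = 139/27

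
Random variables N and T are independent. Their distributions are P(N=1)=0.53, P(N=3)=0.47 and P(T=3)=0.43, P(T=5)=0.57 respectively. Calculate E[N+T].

6.08

E[N+T] = Σ_n Σ_t (n+t) · P(N=n)P(T=t)
 = 4·0.2279 + 6·0.3021 + 6·0.2021 + 8·0.2679
 = 0.9116 + 1.8126 + 1.2126 + 2.1432
 = 6.08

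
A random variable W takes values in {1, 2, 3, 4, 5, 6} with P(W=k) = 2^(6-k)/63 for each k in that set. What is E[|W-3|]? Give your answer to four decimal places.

E[|W-3|] = Σ |w-3|·P(W=w)
 = 2·32/63 + 1·16/63 + 0·8/63 + 1·4/63 + 2·2/63 + 3·1/63
 = 64/63 + 16/63 + 0 + 4/63 + 4/63 + 1/21
 = 13/9

1.4444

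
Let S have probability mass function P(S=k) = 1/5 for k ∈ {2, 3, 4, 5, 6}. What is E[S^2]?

18

E[S^2] = Σ s^2·P(S=s)
 = 4·1/5 + 9·1/5 + 16·1/5 + 25·1/5 + 36·1/5
 = 4/5 + 9/5 + 16/5 + 5 + 36/5
 = 18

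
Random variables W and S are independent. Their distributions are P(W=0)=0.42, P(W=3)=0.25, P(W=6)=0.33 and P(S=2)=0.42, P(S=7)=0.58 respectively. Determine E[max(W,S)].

E[max(W,S)] = Σ_w Σ_s max(w,s) · P(W=w)P(S=s)
 = 2·0.1764 + 7·0.2436 + 3·0.105 + 7·0.145 + 6·0.1386 + 7·0.1914
 = 0.3528 + 1.7052 + 0.315 + 1.015 + 0.8316 + 1.3398
 = 5.5594

5.5594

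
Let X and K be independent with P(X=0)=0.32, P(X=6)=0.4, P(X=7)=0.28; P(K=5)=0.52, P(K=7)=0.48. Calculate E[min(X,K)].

3.8608

E[min(X,K)] = Σ_x Σ_k min(x,k) · P(X=x)P(K=k)
 = 0·0.1664 + 0·0.1536 + 5·0.208 + 6·0.192 + 5·0.1456 + 7·0.1344
 = 0 + 0 + 1.04 + 1.152 + 0.728 + 0.9408
 = 3.8608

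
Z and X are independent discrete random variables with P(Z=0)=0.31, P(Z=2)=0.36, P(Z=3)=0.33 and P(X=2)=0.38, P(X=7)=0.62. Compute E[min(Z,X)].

E[min(Z,X)] = Σ_z Σ_x min(z,x) · P(Z=z)P(X=x)
 = 0·0.1178 + 0·0.1922 + 2·0.1368 + 2·0.2232 + 2·0.1254 + 3·0.2046
 = 0 + 0 + 0.2736 + 0.4464 + 0.2508 + 0.6138
 = 1.5846

1.5846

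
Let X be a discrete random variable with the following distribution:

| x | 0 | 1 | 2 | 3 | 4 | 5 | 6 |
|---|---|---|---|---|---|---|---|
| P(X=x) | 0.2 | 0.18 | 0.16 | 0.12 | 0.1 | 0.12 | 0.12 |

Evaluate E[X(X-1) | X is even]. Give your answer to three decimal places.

8.828

P(X is even) = 0.2 + 0.16 + 0.1 + 0.12 = 0.58.
E[X(X-1) | X is even] = [0·0.2 + 2·0.16 + 12·0.1 + 30·0.12] / 0.58
 = 5.12 / 0.58
 = 256/29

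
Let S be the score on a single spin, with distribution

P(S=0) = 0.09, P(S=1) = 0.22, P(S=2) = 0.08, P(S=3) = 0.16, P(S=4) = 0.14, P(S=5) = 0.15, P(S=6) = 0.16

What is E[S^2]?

E[S^2] = Σ s^2·P(S=s)
 = 0·0.09 + 1·0.22 + 4·0.08 + 9·0.16 + 16·0.14 + 25·0.15 + 36·0.16
 = 0 + 0.22 + 0.32 + 1.44 + 2.24 + 3.75 + 5.76
 = 13.73

13.73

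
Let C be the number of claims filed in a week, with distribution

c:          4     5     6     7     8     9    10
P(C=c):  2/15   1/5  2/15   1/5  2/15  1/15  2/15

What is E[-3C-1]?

-21.2

E[-3C-1] = Σ (-3c-1)·P(C=c)
 = (-13)·2/15 + (-16)·1/5 + (-19)·2/15 + (-22)·1/5 + (-25)·2/15 + (-28)·1/15 + (-31)·2/15
 = (-26/15) + (-16/5) + (-38/15) + (-22/5) + (-10/3) + (-28/15) + (-62/15)
 = -106/5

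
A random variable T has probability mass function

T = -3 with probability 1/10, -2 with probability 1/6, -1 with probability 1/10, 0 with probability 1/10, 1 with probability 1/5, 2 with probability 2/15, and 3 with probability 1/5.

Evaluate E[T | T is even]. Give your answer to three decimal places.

P(T is even) = 1/6 + 1/10 + 2/15 = 2/5.
E[T | T is even] = [(-2)·1/6 + 0·1/10 + 2·2/15] / (2/5)
 = -1/15 / (2/5)
 = -1/6

-0.167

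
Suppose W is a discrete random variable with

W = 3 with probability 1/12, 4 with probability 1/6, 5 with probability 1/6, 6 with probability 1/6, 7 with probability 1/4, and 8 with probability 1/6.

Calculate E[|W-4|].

2

E[|W-4|] = Σ |w-4|·P(W=w)
 = 1·1/12 + 0·1/6 + 1·1/6 + 2·1/6 + 3·1/4 + 4·1/6
 = 1/12 + 0 + 1/6 + 1/3 + 3/4 + 2/3
 = 2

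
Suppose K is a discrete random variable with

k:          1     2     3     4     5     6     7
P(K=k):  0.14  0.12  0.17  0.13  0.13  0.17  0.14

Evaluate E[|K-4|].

E[|K-4|] = Σ |k-4|·P(K=k)
 = 3·0.14 + 2·0.12 + 1·0.17 + 0·0.13 + 1·0.13 + 2·0.17 + 3·0.14
 = 0.42 + 0.24 + 0.17 + 0 + 0.13 + 0.34 + 0.42
 = 1.72

1.72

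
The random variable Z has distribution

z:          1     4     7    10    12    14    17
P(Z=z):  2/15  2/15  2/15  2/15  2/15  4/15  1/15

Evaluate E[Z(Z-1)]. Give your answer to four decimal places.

E[Z(Z-1)] = Σ z(z-1)·P(Z=z)
 = 0·2/15 + 12·2/15 + 42·2/15 + 90·2/15 + 132·2/15 + 182·4/15 + 272·1/15
 = 0 + 8/5 + 28/5 + 12 + 88/5 + 728/15 + 272/15
 = 1552/15

103.4667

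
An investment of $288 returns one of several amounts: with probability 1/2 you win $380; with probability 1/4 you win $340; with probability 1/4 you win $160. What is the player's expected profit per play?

E[payout] = 380·1/2 + 340·1/4 + 160·1/4
 = 190 + 85 + 40
 = 315
Net = 315 - 288 = 27

27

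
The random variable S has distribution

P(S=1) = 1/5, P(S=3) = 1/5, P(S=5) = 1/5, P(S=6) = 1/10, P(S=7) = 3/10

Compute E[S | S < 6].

3

P(S < 6) = 1/5 + 1/5 + 1/5 = 3/5.
E[S | S < 6] = [1·1/5 + 3·1/5 + 5·1/5] / (3/5)
 = 9/5 / (3/5)
 = 3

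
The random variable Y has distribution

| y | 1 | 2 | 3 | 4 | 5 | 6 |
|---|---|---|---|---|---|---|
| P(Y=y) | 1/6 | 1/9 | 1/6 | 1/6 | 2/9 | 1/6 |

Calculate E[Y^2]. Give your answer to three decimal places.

E[Y^2] = Σ y^2·P(Y=y)
 = 1·1/6 + 4·1/9 + 9·1/6 + 16·1/6 + 25·2/9 + 36·1/6
 = 1/6 + 4/9 + 3/2 + 8/3 + 50/9 + 6
 = 49/3

16.333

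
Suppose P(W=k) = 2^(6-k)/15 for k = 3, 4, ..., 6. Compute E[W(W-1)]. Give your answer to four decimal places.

11.0667

E[W(W-1)] = Σ w(w-1)·P(W=w)
 = 6·8/15 + 12·4/15 + 20·2/15 + 30·1/15
 = 16/5 + 16/5 + 8/3 + 2
 = 166/15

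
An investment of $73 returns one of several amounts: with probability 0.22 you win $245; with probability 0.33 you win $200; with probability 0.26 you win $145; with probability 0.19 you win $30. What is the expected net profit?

90.3

E[payout] = 245·0.22 + 200·0.33 + 145·0.26 + 30·0.19
 = 53.9 + 66 + 37.7 + 5.7
 = 163.3
Net = 163.3 - 73 = 90.3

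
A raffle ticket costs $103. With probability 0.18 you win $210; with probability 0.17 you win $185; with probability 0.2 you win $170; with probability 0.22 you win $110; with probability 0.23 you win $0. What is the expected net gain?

E[payout] = 210·0.18 + 185·0.17 + 170·0.2 + 110·0.22 + 0·0.23
 = 37.8 + 31.45 + 34 + 24.2 + 0
 = 127.45
Net = 127.45 - 103 = 24.45

24.45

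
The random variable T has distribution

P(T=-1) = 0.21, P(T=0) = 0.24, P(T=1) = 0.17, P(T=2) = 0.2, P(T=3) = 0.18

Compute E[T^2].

E[T^2] = Σ t^2·P(T=t)
 = 1·0.21 + 0·0.24 + 1·0.17 + 4·0.2 + 9·0.18
 = 0.21 + 0 + 0.17 + 0.8 + 1.62
 = 2.8

2.8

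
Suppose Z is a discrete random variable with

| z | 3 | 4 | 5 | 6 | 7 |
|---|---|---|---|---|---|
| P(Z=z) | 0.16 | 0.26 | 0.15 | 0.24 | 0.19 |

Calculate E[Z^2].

E[Z^2] = Σ z^2·P(Z=z)
 = 9·0.16 + 16·0.26 + 25·0.15 + 36·0.24 + 49·0.19
 = 1.44 + 4.16 + 3.75 + 8.64 + 9.31
 = 27.3

27.3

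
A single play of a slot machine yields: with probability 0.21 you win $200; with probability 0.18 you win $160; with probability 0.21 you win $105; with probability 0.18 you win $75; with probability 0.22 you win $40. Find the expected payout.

E[payout] = 200·0.21 + 160·0.18 + 105·0.21 + 75·0.18 + 40·0.22
 = 42 + 28.8 + 22.05 + 13.5 + 8.8
 = 115.15

115.15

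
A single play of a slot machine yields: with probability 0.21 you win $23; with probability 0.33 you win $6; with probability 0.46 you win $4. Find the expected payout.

E[payout] = 23·0.21 + 6·0.33 + 4·0.46
 = 4.83 + 1.98 + 1.84
 = 8.65

8.65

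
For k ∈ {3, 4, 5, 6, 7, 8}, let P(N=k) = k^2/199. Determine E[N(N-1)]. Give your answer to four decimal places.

37.5276

E[N(N-1)] = Σ n(n-1)·P(N=n)
 = 6·9/199 + 12·16/199 + 20·25/199 + 30·36/199 + 42·49/199 + 56·64/199
 = 54/199 + 192/199 + 500/199 + 1080/199 + 2058/199 + 3584/199
 = 7468/199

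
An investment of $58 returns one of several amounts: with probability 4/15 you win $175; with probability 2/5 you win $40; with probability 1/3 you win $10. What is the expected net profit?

8

E[payout] = 175·4/15 + 40·2/5 + 10·1/3
 = 140/3 + 16 + 10/3
 = 66
Net = 66 - 58 = 8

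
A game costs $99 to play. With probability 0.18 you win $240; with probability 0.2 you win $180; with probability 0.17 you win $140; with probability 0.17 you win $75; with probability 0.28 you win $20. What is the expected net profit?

E[payout] = 240·0.18 + 180·0.2 + 140·0.17 + 75·0.17 + 20·0.28
 = 43.2 + 36 + 23.8 + 12.75 + 5.6
 = 121.35
Net = 121.35 - 99 = 22.35

22.35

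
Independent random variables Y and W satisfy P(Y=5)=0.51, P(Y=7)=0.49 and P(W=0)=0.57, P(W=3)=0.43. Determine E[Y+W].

7.27

E[Y+W] = Σ_y Σ_w (y+w) · P(Y=y)P(W=w)
 = 5·0.2907 + 8·0.2193 + 7·0.2793 + 10·0.2107
 = 1.4535 + 1.7544 + 1.9551 + 2.107
 = 7.27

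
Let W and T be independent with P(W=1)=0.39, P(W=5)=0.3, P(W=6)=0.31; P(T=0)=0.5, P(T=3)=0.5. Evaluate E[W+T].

5.25

E[W+T] = Σ_w Σ_t (w+t) · P(W=w)P(T=t)
 = 1·0.195 + 4·0.195 + 5·0.15 + 8·0.15 + 6·0.155 + 9·0.155
 = 0.195 + 0.78 + 0.75 + 1.2 + 0.93 + 1.395
 = 5.25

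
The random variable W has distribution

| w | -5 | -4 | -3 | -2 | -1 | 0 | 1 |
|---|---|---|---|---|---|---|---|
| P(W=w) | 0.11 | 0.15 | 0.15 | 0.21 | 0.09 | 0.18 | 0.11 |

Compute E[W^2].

E[W^2] = Σ w^2·P(W=w)
 = 25·0.11 + 16·0.15 + 9·0.15 + 4·0.21 + 1·0.09 + 0·0.18 + 1·0.11
 = 2.75 + 2.4 + 1.35 + 0.84 + 0.09 + 0 + 0.11
 = 7.54

7.54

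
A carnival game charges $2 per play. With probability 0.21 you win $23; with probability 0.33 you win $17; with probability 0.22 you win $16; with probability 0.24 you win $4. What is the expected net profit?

E[payout] = 23·0.21 + 17·0.33 + 16·0.22 + 4·0.24
 = 4.83 + 5.61 + 3.52 + 0.96
 = 14.92
Net = 14.92 - 2 = 12.92

12.92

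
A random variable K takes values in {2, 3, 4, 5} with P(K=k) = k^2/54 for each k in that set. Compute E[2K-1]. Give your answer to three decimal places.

7.296

E[2K-1] = Σ (2k-1)·P(K=k)
 = 3·2/27 + 5·1/6 + 7·8/27 + 9·25/54
 = 2/9 + 5/6 + 56/27 + 25/6
 = 197/27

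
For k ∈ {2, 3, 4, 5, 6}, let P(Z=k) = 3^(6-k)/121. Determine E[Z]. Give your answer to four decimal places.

E[Z] = Σ z·P(Z=z)
 = 2·81/121 + 3·27/121 + 4·9/121 + 5·3/121 + 6·1/121
 = 162/121 + 81/121 + 36/121 + 15/121 + 6/121
 = 300/121

2.4793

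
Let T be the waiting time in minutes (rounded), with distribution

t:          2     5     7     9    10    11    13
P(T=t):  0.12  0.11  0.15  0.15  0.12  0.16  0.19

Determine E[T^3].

925.9

E[T^3] = Σ t^3·P(T=t)
 = 8·0.12 + 125·0.11 + 343·0.15 + 729·0.15 + 1000·0.12 + 1331·0.16 + 2197·0.19
 = 0.96 + 13.75 + 51.45 + 109.35 + 120 + 212.96 + 417.43
 = 925.9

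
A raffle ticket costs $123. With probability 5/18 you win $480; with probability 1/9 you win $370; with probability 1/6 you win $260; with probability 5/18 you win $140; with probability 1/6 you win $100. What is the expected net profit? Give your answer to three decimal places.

E[payout] = 480·5/18 + 370·1/9 + 260·1/6 + 140·5/18 + 100·1/6
 = 400/3 + 370/9 + 130/3 + 350/9 + 50/3
 = 820/3
Net = 820/3 - 123 = 451/3

150.333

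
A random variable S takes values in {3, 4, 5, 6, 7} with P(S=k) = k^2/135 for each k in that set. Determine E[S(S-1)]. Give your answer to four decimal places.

28.7704

E[S(S-1)] = Σ s(s-1)·P(S=s)
 = 6·1/15 + 12·16/135 + 20·5/27 + 30·4/15 + 42·49/135
 = 2/5 + 64/45 + 100/27 + 8 + 686/45
 = 3884/135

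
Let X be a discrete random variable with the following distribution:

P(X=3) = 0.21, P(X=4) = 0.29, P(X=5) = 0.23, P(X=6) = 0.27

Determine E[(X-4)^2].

E[(X-4)^2] = Σ (x-4)^2·P(X=x)
 = 1·0.21 + 0·0.29 + 1·0.23 + 4·0.27
 = 0.21 + 0 + 0.23 + 1.08
 = 1.52

1.52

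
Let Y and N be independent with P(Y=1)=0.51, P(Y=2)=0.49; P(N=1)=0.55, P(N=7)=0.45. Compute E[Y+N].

5.19

E[Y+N] = Σ_y Σ_n (y+n) · P(Y=y)P(N=n)
 = 2·0.2805 + 8·0.2295 + 3·0.2695 + 9·0.2205
 = 0.561 + 1.836 + 0.8085 + 1.9845
 = 5.19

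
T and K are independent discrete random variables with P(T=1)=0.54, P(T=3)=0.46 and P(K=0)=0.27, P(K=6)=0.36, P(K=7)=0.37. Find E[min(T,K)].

E[min(T,K)] = Σ_t Σ_k min(t,k) · P(T=t)P(K=k)
 = 0·0.1458 + 1·0.1944 + 1·0.1998 + 0·0.1242 + 3·0.1656 + 3·0.1702
 = 0 + 0.1944 + 0.1998 + 0 + 0.4968 + 0.5106
 = 1.4016

1.4016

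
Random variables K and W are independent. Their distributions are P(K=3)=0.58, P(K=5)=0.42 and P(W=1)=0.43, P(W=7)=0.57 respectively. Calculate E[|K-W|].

E[|K-W|] = Σ_k Σ_w |k-w| · P(K=k)P(W=w)
 = 2·0.2494 + 4·0.3306 + 4·0.1806 + 2·0.2394
 = 0.4988 + 1.3224 + 0.7224 + 0.4788
 = 3.0224

3.0224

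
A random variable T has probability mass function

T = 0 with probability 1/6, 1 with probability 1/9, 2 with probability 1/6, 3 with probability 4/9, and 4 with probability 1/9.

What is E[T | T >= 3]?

3.2

P(T >= 3) = 4/9 + 1/9 = 5/9.
E[T | T >= 3] = [3·4/9 + 4·1/9] / (5/9)
 = 16/9 / (5/9)
 = 16/5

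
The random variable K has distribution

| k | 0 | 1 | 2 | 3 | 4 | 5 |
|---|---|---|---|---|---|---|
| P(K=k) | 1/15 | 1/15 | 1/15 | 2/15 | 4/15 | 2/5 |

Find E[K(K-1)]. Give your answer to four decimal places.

E[K(K-1)] = Σ k(k-1)·P(K=k)
 = 0·1/15 + 0·1/15 + 2·1/15 + 6·2/15 + 12·4/15 + 20·2/5
 = 0 + 0 + 2/15 + 4/5 + 16/5 + 8
 = 182/15

12.1333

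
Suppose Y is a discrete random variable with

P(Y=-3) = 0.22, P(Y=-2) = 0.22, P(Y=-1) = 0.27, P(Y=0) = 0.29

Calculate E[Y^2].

E[Y^2] = Σ y^2·P(Y=y)
 = 9·0.22 + 4·0.22 + 1·0.27 + 0·0.29
 = 1.98 + 0.88 + 0.27 + 0
 = 3.13

3.13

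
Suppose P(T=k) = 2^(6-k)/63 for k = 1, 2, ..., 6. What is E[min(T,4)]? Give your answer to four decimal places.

E[min(T,4)] = Σ min(t,4)·P(T=t)
 = 1·32/63 + 2·16/63 + 3·8/63 + 4·4/63 + 4·2/63 + 4·1/63
 = 32/63 + 32/63 + 8/21 + 16/63 + 8/63 + 4/63
 = 116/63

1.8413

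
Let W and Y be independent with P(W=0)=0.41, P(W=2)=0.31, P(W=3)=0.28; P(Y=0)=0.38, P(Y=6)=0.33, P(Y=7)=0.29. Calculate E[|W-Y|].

E[|W-Y|] = Σ_w Σ_y |w-y| · P(W=w)P(Y=y)
 = 0·0.1558 + 6·0.1353 + 7·0.1189 + 2·0.1178 + 4·0.1023 + 5·0.0899 + 3·0.1064 + 3·0.0924 + 4·0.0812
 = 0 + 0.8118 + 0.8323 + 0.2356 + 0.4092 + 0.4495 + 0.3192 + 0.2772 + 0.3248
 = 3.6596

3.6596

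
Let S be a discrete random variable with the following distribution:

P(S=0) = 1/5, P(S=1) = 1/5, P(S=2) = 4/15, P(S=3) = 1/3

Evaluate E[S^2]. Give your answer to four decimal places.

4.2667

E[S^2] = Σ s^2·P(S=s)
 = 0·1/5 + 1·1/5 + 4·4/15 + 9·1/3
 = 0 + 1/5 + 16/15 + 3
 = 64/15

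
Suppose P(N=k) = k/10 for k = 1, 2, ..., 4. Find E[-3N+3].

-6

E[-3N+3] = Σ (-3n+3)·P(N=n)
 = 0·1/10 + (-3)·1/5 + (-6)·3/10 + (-9)·2/5
 = 0 + (-3/5) + (-9/5) + (-18/5)
 = -6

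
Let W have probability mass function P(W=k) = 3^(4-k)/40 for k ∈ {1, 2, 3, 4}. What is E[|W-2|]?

E[|W-2|] = Σ |w-2|·P(W=w)
 = 1·27/40 + 0·9/40 + 1·3/40 + 2·1/40
 = 27/40 + 0 + 3/40 + 1/20
 = 4/5

0.8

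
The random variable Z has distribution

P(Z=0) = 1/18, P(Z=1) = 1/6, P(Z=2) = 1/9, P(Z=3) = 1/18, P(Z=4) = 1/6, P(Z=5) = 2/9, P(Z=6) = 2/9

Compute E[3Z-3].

8

E[3Z-3] = Σ (3z-3)·P(Z=z)
 = (-3)·1/18 + 0·1/6 + 3·1/9 + 6·1/18 + 9·1/6 + 12·2/9 + 15·2/9
 = (-1/6) + 0 + 1/3 + 1/3 + 3/2 + 8/3 + 10/3
 = 8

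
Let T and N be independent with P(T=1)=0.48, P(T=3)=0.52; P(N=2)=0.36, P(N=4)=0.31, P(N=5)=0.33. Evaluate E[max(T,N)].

3.7972

E[max(T,N)] = Σ_t Σ_n max(t,n) · P(T=t)P(N=n)
 = 2·0.1728 + 4·0.1488 + 5·0.1584 + 3·0.1872 + 4·0.1612 + 5·0.1716
 = 0.3456 + 0.5952 + 0.792 + 0.5616 + 0.6448 + 0.858
 = 3.7972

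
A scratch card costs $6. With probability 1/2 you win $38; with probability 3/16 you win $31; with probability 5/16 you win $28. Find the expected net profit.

27.5625

E[payout] = 38·1/2 + 31·3/16 + 28·5/16
 = 19 + 93/16 + 35/4
 = 537/16
Net = 537/16 - 6 = 441/16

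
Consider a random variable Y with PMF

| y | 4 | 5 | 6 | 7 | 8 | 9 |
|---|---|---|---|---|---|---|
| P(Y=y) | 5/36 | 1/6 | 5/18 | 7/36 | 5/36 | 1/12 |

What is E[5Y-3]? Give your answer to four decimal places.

E[5Y-3] = Σ (5y-3)·P(Y=y)
 = 17·5/36 + 22·1/6 + 27·5/18 + 32·7/36 + 37·5/36 + 42·1/12
 = 85/36 + 11/3 + 15/2 + 56/9 + 185/36 + 7/2
 = 511/18

28.3889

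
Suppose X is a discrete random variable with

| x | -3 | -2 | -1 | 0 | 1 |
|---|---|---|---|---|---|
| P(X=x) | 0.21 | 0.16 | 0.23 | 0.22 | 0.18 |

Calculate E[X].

E[X] = Σ x·P(X=x)
 = (-3)·0.21 + (-2)·0.16 + (-1)·0.23 + 0·0.22 + 1·0.18
 = (-0.63) + (-0.32) + (-0.23) + 0 + 0.18
 = -1

-1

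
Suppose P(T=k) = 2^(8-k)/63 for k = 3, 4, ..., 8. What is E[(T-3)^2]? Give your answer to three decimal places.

E[(T-3)^2] = Σ (t-3)^2·P(T=t)
 = 0·32/63 + 1·16/63 + 4·8/63 + 9·4/63 + 16·2/63 + 25·1/63
 = 0 + 16/63 + 32/63 + 4/7 + 32/63 + 25/63
 = 47/21

2.238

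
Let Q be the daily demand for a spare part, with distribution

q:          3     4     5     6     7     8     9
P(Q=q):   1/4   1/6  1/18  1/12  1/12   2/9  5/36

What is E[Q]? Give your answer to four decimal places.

E[Q] = Σ q·P(Q=q)
 = 3·1/4 + 4·1/6 + 5·1/18 + 6·1/12 + 7·1/12 + 8·2/9 + 9·5/36
 = 3/4 + 2/3 + 5/18 + 1/2 + 7/12 + 16/9 + 5/4
 = 209/36

5.8056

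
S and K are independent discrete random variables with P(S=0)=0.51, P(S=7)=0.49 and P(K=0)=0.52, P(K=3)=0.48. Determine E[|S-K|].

3.4588

E[|S-K|] = Σ_s Σ_k |s-k| · P(S=s)P(K=k)
 = 0·0.2652 + 3·0.2448 + 7·0.2548 + 4·0.2352
 = 0 + 0.7344 + 1.7836 + 0.9408
 = 3.4588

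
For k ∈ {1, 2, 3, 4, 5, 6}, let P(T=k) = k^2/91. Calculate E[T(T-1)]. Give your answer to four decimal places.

20.1538

E[T(T-1)] = Σ t(t-1)·P(T=t)
 = 0·1/91 + 2·4/91 + 6·9/91 + 12·16/91 + 20·25/91 + 30·36/91
 = 0 + 8/91 + 54/91 + 192/91 + 500/91 + 1080/91
 = 262/13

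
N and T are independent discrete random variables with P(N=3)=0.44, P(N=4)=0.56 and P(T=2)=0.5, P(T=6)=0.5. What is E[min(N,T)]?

2.78

E[min(N,T)] = Σ_n Σ_t min(n,t) · P(N=n)P(T=t)
 = 2·0.22 + 3·0.22 + 2·0.28 + 4·0.28
 = 0.44 + 0.66 + 0.56 + 1.12
 = 2.78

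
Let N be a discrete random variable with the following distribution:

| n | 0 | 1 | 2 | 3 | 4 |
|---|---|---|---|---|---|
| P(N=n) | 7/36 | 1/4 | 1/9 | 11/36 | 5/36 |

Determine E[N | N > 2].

3.3125

P(N > 2) = 11/36 + 5/36 = 4/9.
E[N | N > 2] = [3·11/36 + 4·5/36] / (4/9)
 = 53/36 / (4/9)
 = 53/16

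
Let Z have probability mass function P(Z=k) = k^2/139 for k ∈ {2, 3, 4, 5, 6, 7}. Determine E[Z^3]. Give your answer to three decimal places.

208.683

E[Z^3] = Σ z^3·P(Z=z)
 = 8·4/139 + 27·9/139 + 64·16/139 + 125·25/139 + 216·36/139 + 343·49/139
 = 32/139 + 243/139 + 1024/139 + 3125/139 + 7776/139 + 16807/139
 = 29007/139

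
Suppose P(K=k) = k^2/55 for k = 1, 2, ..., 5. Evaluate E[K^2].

17.8

E[K^2] = Σ k^2·P(K=k)
 = 1·1/55 + 4·4/55 + 9·9/55 + 16·16/55 + 25·5/11
 = 1/55 + 16/55 + 81/55 + 256/55 + 125/11
 = 89/5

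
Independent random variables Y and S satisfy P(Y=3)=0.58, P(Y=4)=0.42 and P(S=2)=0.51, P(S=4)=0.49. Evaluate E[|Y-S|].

E[|Y-S|] = Σ_y Σ_s |y-s| · P(Y=y)P(S=s)
 = 1·0.2958 + 1·0.2842 + 2·0.2142 + 0·0.2058
 = 0.2958 + 0.2842 + 0.4284 + 0
 = 1.0084

1.0084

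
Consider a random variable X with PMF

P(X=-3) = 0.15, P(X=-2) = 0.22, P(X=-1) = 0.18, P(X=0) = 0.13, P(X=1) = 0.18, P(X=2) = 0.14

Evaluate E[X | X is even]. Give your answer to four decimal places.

-0.3265

P(X is even) = 0.22 + 0.13 + 0.14 = 0.49.
E[X | X is even] = [(-2)·0.22 + 0·0.13 + 2·0.14] / 0.49
 = -0.16 / 0.49
 = -16/49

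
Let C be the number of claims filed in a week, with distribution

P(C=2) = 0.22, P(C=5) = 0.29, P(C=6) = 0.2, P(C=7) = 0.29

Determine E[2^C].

E[2^C] = Σ 2^c·P(C=c)
 = 4·0.22 + 32·0.29 + 64·0.2 + 128·0.29
 = 0.88 + 9.28 + 12.8 + 37.12
 = 60.08

60.08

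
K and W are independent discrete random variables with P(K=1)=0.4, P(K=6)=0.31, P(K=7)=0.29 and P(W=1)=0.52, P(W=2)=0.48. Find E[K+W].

5.77

E[K+W] = Σ_k Σ_w (k+w) · P(K=k)P(W=w)
 = 2·0.208 + 3·0.192 + 7·0.1612 + 8·0.1488 + 8·0.1508 + 9·0.1392
 = 0.416 + 0.576 + 1.1284 + 1.1904 + 1.2064 + 1.2528
 = 5.77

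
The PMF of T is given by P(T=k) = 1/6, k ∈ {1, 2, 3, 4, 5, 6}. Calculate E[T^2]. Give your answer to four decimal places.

E[T^2] = Σ t^2·P(T=t)
 = 1·1/6 + 4·1/6 + 9·1/6 + 16·1/6 + 25·1/6 + 36·1/6
 = 1/6 + 2/3 + 3/2 + 8/3 + 25/6 + 6
 = 91/6

15.1667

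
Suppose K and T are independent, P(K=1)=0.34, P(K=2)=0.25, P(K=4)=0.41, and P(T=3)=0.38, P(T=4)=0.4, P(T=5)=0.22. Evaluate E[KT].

E[KT] = Σ_k Σ_t kt · P(K=k)P(T=t)
 = 3·0.1292 + 4·0.136 + 5·0.0748 + 6·0.095 + 8·0.1 + 10·0.055 + 12·0.1558 + 16·0.164 + 20·0.0902
 = 0.3876 + 0.544 + 0.374 + 0.57 + 0.8 + 0.55 + 1.8696 + 2.624 + 1.804
 = 9.5232

9.5232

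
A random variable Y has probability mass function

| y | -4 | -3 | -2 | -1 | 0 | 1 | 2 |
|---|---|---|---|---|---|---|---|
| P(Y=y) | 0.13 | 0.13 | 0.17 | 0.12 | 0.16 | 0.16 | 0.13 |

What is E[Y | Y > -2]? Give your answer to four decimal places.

0.5263

P(Y > -2) = 0.12 + 0.16 + 0.16 + 0.13 = 0.57.
E[Y | Y > -2] = [(-1)·0.12 + 0·0.16 + 1·0.16 + 2·0.13] / 0.57
 = 0.3 / 0.57
 = 10/19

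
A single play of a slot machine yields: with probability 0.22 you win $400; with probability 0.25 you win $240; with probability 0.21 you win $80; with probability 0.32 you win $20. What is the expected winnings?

E[payout] = 400·0.22 + 240·0.25 + 80·0.21 + 20·0.32
 = 88 + 60 + 16.8 + 6.4
 = 171.2

171.2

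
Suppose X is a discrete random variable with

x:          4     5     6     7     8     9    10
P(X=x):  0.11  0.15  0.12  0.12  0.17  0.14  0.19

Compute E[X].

7.27

E[X] = Σ x·P(X=x)
 = 4·0.11 + 5·0.15 + 6·0.12 + 7·0.12 + 8·0.17 + 9·0.14 + 10·0.19
 = 0.44 + 0.75 + 0.72 + 0.84 + 1.36 + 1.26 + 1.9
 = 7.27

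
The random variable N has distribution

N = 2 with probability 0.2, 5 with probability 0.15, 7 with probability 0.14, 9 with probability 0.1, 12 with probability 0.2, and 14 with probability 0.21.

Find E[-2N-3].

-19.74

E[-2N-3] = Σ (-2n-3)·P(N=n)
 = (-7)·0.2 + (-13)·0.15 + (-17)·0.14 + (-21)·0.1 + (-27)·0.2 + (-31)·0.21
 = (-1.4) + (-1.95) + (-2.38) + (-2.1) + (-5.4) + (-6.51)
 = -19.74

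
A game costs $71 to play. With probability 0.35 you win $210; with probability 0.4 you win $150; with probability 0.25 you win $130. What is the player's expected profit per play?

95

E[payout] = 210·0.35 + 150·0.4 + 130·0.25
 = 73.5 + 60 + 32.5
 = 166
Net = 166 - 71 = 95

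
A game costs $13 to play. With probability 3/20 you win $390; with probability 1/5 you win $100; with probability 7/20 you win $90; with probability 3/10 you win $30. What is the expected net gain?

E[payout] = 390·3/20 + 100·1/5 + 90·7/20 + 30·3/10
 = 117/2 + 20 + 63/2 + 9
 = 119
Net = 119 - 13 = 106

106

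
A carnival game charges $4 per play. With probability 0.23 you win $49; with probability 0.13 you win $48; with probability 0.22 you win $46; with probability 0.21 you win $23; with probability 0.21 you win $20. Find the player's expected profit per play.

E[payout] = 49·0.23 + 48·0.13 + 46·0.22 + 23·0.21 + 20·0.21
 = 11.27 + 6.24 + 10.12 + 4.83 + 4.2
 = 36.66
Net = 36.66 - 4 = 32.66

32.66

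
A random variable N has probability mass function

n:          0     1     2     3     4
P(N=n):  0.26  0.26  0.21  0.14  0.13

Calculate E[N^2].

4.44

E[N^2] = Σ n^2·P(N=n)
 = 0·0.26 + 1·0.26 + 4·0.21 + 9·0.14 + 16·0.13
 = 0 + 0.26 + 0.84 + 1.26 + 2.08
 = 4.44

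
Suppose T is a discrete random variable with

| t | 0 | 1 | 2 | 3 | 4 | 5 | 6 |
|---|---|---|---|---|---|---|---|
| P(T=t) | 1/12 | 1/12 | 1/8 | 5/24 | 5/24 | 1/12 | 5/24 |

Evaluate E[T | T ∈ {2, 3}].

2.625

P(T ∈ {2, 3}) = 1/8 + 5/24 = 1/3.
E[T | T ∈ {2, 3}] = [2·1/8 + 3·5/24] / (1/3)
 = 7/8 / (1/3)
 = 21/8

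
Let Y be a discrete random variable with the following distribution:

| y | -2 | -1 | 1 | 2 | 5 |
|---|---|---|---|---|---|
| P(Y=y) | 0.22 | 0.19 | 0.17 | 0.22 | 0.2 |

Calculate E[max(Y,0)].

E[max(Y,0)] = Σ max(y,0)·P(Y=y)
 = 0·0.22 + 0·0.19 + 1·0.17 + 2·0.22 + 5·0.2
 = 0 + 0 + 0.17 + 0.44 + 1
 = 1.61

1.61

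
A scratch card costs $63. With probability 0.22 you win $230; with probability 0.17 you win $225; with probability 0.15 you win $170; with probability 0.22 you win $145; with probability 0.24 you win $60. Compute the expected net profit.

97.65

E[payout] = 230·0.22 + 225·0.17 + 170·0.15 + 145·0.22 + 60·0.24
 = 50.6 + 38.25 + 25.5 + 31.9 + 14.4
 = 160.65
Net = 160.65 - 63 = 97.65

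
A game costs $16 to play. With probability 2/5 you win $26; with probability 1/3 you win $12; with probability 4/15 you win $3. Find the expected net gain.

-0.8

E[payout] = 26·2/5 + 12·1/3 + 3·4/15
 = 52/5 + 4 + 4/5
 = 76/5
Net = 76/5 - 16 = -4/5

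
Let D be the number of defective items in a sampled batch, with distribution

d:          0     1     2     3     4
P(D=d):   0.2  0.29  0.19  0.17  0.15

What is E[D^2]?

E[D^2] = Σ d^2·P(D=d)
 = 0·0.2 + 1·0.29 + 4·0.19 + 9·0.17 + 16·0.15
 = 0 + 0.29 + 0.76 + 1.53 + 2.4
 = 4.98

4.98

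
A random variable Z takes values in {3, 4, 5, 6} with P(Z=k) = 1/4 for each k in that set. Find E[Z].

E[Z] = Σ z·P(Z=z)
 = 3·1/4 + 4·1/4 + 5·1/4 + 6·1/4
 = 3/4 + 1 + 5/4 + 3/2
 = 9/2

4.5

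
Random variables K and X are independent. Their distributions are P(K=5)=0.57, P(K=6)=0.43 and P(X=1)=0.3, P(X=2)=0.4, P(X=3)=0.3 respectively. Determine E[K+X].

E[K+X] = Σ_k Σ_x (k+x) · P(K=k)P(X=x)
 = 6·0.171 + 7·0.228 + 8·0.171 + 7·0.129 + 8·0.172 + 9·0.129
 = 1.026 + 1.596 + 1.368 + 0.903 + 1.376 + 1.161
 = 7.43

7.43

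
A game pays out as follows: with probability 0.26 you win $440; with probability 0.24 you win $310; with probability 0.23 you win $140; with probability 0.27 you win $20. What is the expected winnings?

E[payout] = 440·0.26 + 310·0.24 + 140·0.23 + 20·0.27
 = 114.4 + 74.4 + 32.2 + 5.4
 = 226.4

226.4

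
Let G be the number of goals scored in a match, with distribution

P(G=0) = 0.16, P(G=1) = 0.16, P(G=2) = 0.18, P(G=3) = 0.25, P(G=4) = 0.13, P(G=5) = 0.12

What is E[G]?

E[G] = Σ g·P(G=g)
 = 0·0.16 + 1·0.16 + 2·0.18 + 3·0.25 + 4·0.13 + 5·0.12
 = 0 + 0.16 + 0.36 + 0.75 + 0.52 + 0.6
 = 2.39

2.39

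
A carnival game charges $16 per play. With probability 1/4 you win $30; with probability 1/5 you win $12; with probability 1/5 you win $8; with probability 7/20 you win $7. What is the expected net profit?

E[payout] = 30·1/4 + 12·1/5 + 8·1/5 + 7·7/20
 = 15/2 + 12/5 + 8/5 + 49/20
 = 279/20
Net = 279/20 - 16 = -41/20

-2.05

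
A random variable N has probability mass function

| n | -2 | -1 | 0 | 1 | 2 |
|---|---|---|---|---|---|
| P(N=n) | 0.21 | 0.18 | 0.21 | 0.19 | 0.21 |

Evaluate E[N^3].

0.01

E[N^3] = Σ n^3·P(N=n)
 = (-8)·0.21 + (-1)·0.18 + 0·0.21 + 1·0.19 + 8·0.21
 = (-1.68) + (-0.18) + 0 + 0.19 + 1.68
 = 0.01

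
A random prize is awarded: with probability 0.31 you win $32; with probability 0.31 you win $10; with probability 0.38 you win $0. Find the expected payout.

13.02

E[payout] = 32·0.31 + 10·0.31 + 0·0.38
 = 9.92 + 3.1 + 0
 = 13.02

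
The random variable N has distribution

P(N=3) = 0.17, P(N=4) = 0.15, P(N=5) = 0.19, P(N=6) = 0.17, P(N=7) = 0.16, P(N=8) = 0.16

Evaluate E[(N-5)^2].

3.08

E[(N-5)^2] = Σ (n-5)^2·P(N=n)
 = 4·0.17 + 1·0.15 + 0·0.19 + 1·0.17 + 4·0.16 + 9·0.16
 = 0.68 + 0.15 + 0 + 0.17 + 0.64 + 1.44
 = 3.08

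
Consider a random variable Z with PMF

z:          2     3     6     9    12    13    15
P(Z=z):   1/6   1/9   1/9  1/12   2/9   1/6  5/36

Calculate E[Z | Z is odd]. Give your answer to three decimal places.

P(Z is odd) = 1/9 + 1/12 + 1/6 + 5/36 = 1/2.
E[Z | Z is odd] = [3·1/9 + 9·1/12 + 13·1/6 + 15·5/36] / (1/2)
 = 16/3 / (1/2)
 = 32/3

10.667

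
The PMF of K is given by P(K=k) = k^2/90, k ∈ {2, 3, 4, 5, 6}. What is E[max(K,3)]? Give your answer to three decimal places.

E[max(K,3)] = Σ max(k,3)·P(K=k)
 = 3·2/45 + 3·1/10 + 4·8/45 + 5·5/18 + 6·2/5
 = 2/15 + 3/10 + 32/45 + 25/18 + 12/5
 = 74/15

4.933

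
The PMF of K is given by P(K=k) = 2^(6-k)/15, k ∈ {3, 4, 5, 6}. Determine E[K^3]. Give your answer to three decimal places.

62.533

E[K^3] = Σ k^3·P(K=k)
 = 27·8/15 + 64·4/15 + 125·2/15 + 216·1/15
 = 72/5 + 256/15 + 50/3 + 72/5
 = 938/15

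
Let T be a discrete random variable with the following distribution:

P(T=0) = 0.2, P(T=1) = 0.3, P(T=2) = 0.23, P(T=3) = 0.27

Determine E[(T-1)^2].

1.51

E[(T-1)^2] = Σ (t-1)^2·P(T=t)
 = 1·0.2 + 0·0.3 + 1·0.23 + 4·0.27
 = 0.2 + 0 + 0.23 + 1.08
 = 1.51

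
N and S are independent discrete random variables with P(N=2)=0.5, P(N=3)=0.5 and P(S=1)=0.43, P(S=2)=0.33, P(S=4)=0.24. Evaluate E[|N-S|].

E[|N-S|] = Σ_n Σ_s |n-s| · P(N=n)P(S=s)
 = 1·0.215 + 0·0.165 + 2·0.12 + 2·0.215 + 1·0.165 + 1·0.12
 = 0.215 + 0 + 0.24 + 0.43 + 0.165 + 0.12
 = 1.17

1.17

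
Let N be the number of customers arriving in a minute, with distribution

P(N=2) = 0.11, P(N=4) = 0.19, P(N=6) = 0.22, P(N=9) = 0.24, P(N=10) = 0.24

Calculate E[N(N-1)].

E[N(N-1)] = Σ n(n-1)·P(N=n)
 = 2·0.11 + 12·0.19 + 30·0.22 + 72·0.24 + 90·0.24
 = 0.22 + 2.28 + 6.6 + 17.28 + 21.6
 = 47.98

47.98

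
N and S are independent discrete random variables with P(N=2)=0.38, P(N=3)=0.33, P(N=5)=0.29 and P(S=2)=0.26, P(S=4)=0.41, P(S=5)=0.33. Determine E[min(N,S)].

2.7691

E[min(N,S)] = Σ_n Σ_s min(n,s) · P(N=n)P(S=s)
 = 2·0.0988 + 2·0.1558 + 2·0.1254 + 2·0.0858 + 3·0.1353 + 3·0.1089 + 2·0.0754 + 4·0.1189 + 5·0.0957
 = 0.1976 + 0.3116 + 0.2508 + 0.1716 + 0.4059 + 0.3267 + 0.1508 + 0.4756 + 0.4785
 = 2.7691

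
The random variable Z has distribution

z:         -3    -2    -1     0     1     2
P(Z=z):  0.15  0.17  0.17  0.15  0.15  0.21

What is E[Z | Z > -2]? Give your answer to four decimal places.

0.5882

P(Z > -2) = 0.17 + 0.15 + 0.15 + 0.21 = 0.68.
E[Z | Z > -2] = [(-1)·0.17 + 0·0.15 + 1·0.15 + 2·0.21] / 0.68
 = 0.4 / 0.68
 = 10/17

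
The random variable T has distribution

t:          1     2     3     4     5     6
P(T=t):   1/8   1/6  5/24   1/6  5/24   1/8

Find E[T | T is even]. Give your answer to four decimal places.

P(T is even) = 1/6 + 1/6 + 1/8 = 11/24.
E[T | T is even] = [2·1/6 + 4·1/6 + 6·1/8] / (11/24)
 = 7/4 / (11/24)
 = 42/11

3.8182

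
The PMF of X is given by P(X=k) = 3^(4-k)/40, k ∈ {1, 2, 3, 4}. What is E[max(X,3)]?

E[max(X,3)] = Σ max(x,3)·P(X=x)
 = 3·27/40 + 3·9/40 + 3·3/40 + 4·1/40
 = 81/40 + 27/40 + 9/40 + 1/10
 = 121/40

3.025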